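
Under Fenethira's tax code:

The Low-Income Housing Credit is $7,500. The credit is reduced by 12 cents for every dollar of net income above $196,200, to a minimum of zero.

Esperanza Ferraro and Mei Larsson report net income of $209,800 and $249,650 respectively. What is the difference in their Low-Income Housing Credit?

Esperanza ($209,800): Low-Income Housing Credit: 12% of the $13,600 excess over $196,200 is $1,632; credit = $7,500 − $1,632 = $5,868.
Mei ($249,650): Low-Income Housing Credit: 12% of the $53,450 excess over $196,200 is $6,414; credit = $7,500 − $6,414 = $1,086.
Difference: |$5,868 − $1,086| = $4,782.

$4,782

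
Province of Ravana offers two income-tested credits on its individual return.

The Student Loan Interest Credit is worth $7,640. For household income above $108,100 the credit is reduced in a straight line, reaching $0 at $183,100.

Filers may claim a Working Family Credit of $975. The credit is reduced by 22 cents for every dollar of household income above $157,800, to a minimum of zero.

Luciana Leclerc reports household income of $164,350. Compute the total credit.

Student Loan Interest Credit: $164,350 is $56,250 into a $75,000 phase-out range, leaving 18,750/75,000 of the credit: $7,640 × 18,750/75,000 = $1,910.
Working Family Credit: 22% of the $6,550 excess over $157,800 is $1,441 ≥ base, so the credit is $0.
Total: $1,910 + $0 = $1,910.

$1,910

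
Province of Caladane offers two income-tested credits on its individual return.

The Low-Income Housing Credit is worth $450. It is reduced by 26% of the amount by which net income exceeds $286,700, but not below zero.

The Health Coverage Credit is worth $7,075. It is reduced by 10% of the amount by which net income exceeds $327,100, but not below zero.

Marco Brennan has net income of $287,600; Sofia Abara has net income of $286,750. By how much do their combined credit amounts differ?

$221

Marco ($287,600): Low-Income Housing Credit: 26% of the $900 excess over $286,700 is $234; credit = $450 − $234 = $216. Health Coverage Credit: $287,600 is at or below the $327,100 threshold, so the full $7,075 applies. total $216 + $7,075 = $7,291
Sofia ($286,750): Low-Income Housing Credit: 26% of the $50 excess over $286,700 is $13; credit = $450 − $13 = $437. Health Coverage Credit: $286,750 is at or below the $327,100 threshold, so the full $7,075 applies. total $437 + $7,075 = $7,512
Difference: |$7,291 − $7,512| = $221.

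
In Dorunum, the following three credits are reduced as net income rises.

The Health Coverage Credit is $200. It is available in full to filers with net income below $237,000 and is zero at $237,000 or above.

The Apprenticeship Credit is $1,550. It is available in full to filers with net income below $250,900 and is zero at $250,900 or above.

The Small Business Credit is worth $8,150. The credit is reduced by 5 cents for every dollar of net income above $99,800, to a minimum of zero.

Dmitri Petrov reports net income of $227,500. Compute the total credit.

Health Coverage Credit: $227,500 is below the $237,000 cutoff, so the full $200 applies.
Apprenticeship Credit: $227,500 is below the $250,900 cutoff, so the full $1,550 applies.
Small Business Credit: 5% of the $127,700 excess over $99,800 is $6,385; credit = $8,150 − $6,385 = $1,765.
Total: $200 + $1,550 + $1,765 = $3,515.

$3,515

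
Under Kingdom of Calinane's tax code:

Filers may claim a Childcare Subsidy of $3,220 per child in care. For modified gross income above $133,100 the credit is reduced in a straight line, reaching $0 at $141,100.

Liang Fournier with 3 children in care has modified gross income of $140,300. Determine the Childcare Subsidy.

$966

Childcare Subsidy: base = 3 × $3,220 = $9,660. $140,300 is $7,200 into a $8,000 phase-out range, leaving 800/8,000 of the credit: $9,660 × 800/8,000 = $966.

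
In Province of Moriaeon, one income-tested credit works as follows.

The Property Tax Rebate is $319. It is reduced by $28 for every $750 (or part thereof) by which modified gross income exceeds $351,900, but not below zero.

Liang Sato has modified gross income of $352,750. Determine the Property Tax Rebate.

$263

Property Tax Rebate: income exceeds $351,900 by $850, which is 2 full-or-partial $750 increments; reduction = 2 × $28 = $56, leaving $263.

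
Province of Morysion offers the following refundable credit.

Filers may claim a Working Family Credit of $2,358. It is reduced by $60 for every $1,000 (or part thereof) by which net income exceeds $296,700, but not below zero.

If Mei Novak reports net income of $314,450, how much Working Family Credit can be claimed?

$1,278

Working Family Credit: income exceeds $296,700 by $17,750, which is 18 full-or-partial $1,000 increments; reduction = 18 × $60 = $1,080, leaving $1,278.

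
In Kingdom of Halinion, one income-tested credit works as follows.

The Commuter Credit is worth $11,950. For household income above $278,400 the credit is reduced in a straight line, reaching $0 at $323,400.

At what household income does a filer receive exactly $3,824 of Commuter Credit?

$309,000

$3,824 is 3,824/11,950 of the full $11,950, so 8,126/11,950 of the $45,000 range has been used: income = $278,400 + $45,000 × 8,126/11,950 = $309,000.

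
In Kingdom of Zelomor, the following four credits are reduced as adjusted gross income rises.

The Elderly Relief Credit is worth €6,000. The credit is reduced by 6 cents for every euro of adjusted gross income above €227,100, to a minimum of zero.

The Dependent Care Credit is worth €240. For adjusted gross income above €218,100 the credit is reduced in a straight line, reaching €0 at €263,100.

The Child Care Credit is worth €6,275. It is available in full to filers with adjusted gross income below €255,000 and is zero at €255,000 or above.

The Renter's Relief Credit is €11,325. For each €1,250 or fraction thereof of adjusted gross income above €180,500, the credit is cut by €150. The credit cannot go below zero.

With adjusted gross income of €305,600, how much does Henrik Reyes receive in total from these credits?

Elderly Relief Credit: 6% of the €78,500 excess over €227,100 is €4,710; credit = €6,000 − €4,710 = €1,290.
Dependent Care Credit: €305,600 is at or above €263,100, so the credit is €0.
Child Care Credit: €305,600 meets or exceeds the €255,000 cutoff, so the credit is €0.
Renter's Relief Credit: income exceeds €180,500 by €125,100 → 101 increments × €150 = €15,150 ≥ base, so the credit is €0.
Total: €1,290 + €0 + €0 + €0 = €1,290.

€1,290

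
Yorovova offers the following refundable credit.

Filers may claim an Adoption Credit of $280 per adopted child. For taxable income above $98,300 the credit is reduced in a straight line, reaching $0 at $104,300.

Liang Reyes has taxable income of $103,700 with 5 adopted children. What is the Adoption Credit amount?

$140

Adoption Credit: base = 5 × $280 = $1,400. $103,700 is $5,400 into a $6,000 phase-out range, leaving 600/6,000 of the credit: $1,400 × 600/6,000 = $140.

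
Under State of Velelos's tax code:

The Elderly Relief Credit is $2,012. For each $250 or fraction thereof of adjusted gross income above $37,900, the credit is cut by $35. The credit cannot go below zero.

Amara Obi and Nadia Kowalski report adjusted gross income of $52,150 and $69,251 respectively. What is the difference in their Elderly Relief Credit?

Amara ($52,150): Elderly Relief Credit: income exceeds $37,900 by $14,250, which is 57 full-or-partial $250 increments; reduction = 57 × $35 = $1,995, leaving $17.
Nadia ($69,251): Elderly Relief Credit: income exceeds $37,900 by $31,351 → 126 increments × $35 = $4,410 ≥ base, so the credit is $0.
Difference: |$17 − $0| = $17.

$17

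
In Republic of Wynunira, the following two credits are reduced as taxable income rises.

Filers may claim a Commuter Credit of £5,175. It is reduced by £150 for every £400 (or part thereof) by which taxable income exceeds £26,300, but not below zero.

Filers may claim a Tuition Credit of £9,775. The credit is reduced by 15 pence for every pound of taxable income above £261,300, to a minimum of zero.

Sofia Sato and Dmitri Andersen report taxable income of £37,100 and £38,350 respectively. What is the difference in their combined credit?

Sofia (£37,100): Commuter Credit: income exceeds £26,300 by £10,800, which is 27 full-or-partial £400 increments; reduction = 27 × £150 = £4,050, leaving £1,125. Tuition Credit: £37,100 is at or below the £261,300 threshold, so the full £9,775 applies. total £1,125 + £9,775 = £10,900
Dmitri (£38,350): Commuter Credit: income exceeds £26,300 by £12,050, which is 31 full-or-partial £400 increments; reduction = 31 × £150 = £4,650, leaving £525. Tuition Credit: £38,350 is at or below the £261,300 threshold, so the full £9,775 applies. total £525 + £9,775 = £10,300
Difference: |£10,900 − £10,300| = £600.

£600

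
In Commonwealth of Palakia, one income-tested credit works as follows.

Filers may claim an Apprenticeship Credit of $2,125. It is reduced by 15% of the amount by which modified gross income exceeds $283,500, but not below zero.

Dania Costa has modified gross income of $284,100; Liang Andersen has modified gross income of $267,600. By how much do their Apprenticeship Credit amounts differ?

$90

Dania ($284,100): Apprenticeship Credit: 15% of the $600 excess over $283,500 is $90; credit = $2,125 − $90 = $2,035.
Liang ($267,600): Apprenticeship Credit: $267,600 is at or below the $283,500 threshold, so the full $2,125 applies.
Difference: |$2,035 − $2,125| = $90.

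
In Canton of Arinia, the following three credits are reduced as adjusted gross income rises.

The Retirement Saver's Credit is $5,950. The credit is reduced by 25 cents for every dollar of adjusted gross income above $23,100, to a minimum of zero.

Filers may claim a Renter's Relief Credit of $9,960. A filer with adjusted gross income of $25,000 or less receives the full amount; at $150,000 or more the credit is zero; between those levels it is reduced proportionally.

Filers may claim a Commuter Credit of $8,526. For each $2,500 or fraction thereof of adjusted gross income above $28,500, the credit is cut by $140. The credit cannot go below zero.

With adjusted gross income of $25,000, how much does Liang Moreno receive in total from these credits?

Retirement Saver's Credit: 25% of the $1,900 excess over $23,100 is $475; credit = $5,950 − $475 = $5,475.
Renter's Relief Credit: $25,000 is at or below the $25,000 threshold, so the full $9,960 applies.
Commuter Credit: $25,000 is at or below the $28,500 threshold, so the full $8,526 applies.
Total: $5,475 + $9,960 + $8,526 = $23,961.

$23,961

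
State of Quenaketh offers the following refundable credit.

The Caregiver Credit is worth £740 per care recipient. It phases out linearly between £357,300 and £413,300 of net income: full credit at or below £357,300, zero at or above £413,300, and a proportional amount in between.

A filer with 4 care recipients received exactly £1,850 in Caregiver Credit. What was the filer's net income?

Full credit = 4 × £740 = £2,960.
£1,850 is 1,850/2,960 of the full £2,960, so 1,110/2,960 of the £56,000 range has been used: income = £357,300 + £56,000 × 1,110/2,960 = £378,300.

£378,300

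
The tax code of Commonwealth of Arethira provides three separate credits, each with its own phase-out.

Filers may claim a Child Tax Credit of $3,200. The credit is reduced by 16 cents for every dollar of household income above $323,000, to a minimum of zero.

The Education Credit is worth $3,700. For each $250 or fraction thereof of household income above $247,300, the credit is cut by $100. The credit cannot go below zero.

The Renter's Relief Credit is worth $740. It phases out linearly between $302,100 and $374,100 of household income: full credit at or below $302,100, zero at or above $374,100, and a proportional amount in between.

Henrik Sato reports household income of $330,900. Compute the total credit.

Child Tax Credit: 16% of the $7,900 excess over $323,000 is $1,264; credit = $3,200 − $1,264 = $1,936.
Education Credit: income exceeds $247,300 by $83,600 → 335 increments × $100 = $33,500 ≥ base, so the credit is $0.
Renter's Relief Credit: $330,900 is $28,800 into a $72,000 phase-out range, leaving 43,200/72,000 of the credit: $740 × 43,200/72,000 = $444.
Total: $1,936 + $0 + $444 = $2,380.

$2,380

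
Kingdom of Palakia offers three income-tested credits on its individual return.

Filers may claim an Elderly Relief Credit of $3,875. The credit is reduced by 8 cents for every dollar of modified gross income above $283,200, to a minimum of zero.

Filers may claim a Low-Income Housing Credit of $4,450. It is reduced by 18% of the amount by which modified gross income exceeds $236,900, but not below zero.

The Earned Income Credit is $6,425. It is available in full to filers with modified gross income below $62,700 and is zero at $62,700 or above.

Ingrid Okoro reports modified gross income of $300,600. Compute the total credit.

Elderly Relief Credit: 8% of the $17,400 excess over $283,200 is $1,392; credit = $3,875 − $1,392 = $2,483.
Low-Income Housing Credit: 18% of the $63,700 excess over $236,900 is $11,466 ≥ base, so the credit is $0.
Earned Income Credit: $300,600 meets or exceeds the $62,700 cutoff, so the credit is $0.
Total: $2,483 + $0 + $0 = $2,483.

$2,483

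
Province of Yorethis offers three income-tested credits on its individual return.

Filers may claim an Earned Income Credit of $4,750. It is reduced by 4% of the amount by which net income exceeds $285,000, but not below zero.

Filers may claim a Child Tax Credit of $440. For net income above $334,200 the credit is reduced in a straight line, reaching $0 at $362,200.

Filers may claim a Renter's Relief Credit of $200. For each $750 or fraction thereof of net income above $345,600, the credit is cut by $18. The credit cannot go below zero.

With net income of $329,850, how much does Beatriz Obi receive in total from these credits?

Earned Income Credit: 4% of the $44,850 excess over $285,000 is $1,794; credit = $4,750 − $1,794 = $2,956.
Child Tax Credit: $329,850 is at or below the $334,200 threshold, so the full $440 applies.
Renter's Relief Credit: $329,850 is at or below the $345,600 threshold, so the full $200 applies.
Total: $2,956 + $440 + $200 = $3,596.

$3,596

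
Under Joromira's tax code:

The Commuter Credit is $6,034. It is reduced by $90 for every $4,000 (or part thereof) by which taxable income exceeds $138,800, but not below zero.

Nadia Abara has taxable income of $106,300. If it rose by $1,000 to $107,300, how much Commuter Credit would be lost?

$0

At $106,300 — $106,300 is at or below the $138,800 threshold, so the full $6,034 applies.
At $107,300 — $107,300 is at or below the $138,800 threshold, so the full $6,034 applies.
Lost: $6,034 − $6,034 = $0.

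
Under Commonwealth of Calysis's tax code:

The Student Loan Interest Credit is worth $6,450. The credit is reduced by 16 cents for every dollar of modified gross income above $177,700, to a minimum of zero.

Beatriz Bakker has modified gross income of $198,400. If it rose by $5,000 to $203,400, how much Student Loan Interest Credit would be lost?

$800

At $198,400 — 16% of the $20,700 excess over $177,700 is $3,312; credit = $6,450 − $3,312 = $3,138.
At $203,400 — 16% of the $25,700 excess over $177,700 is $4,112; credit = $6,450 − $4,112 = $2,338.
Lost: $3,138 − $2,338 = $800.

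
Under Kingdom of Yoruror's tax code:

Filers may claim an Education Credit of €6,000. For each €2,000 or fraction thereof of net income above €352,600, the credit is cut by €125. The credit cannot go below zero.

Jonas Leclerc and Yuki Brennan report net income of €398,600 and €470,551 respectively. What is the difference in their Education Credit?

Jonas (€398,600): Education Credit: income exceeds €352,600 by €46,000, which is 23 full-or-partial €2,000 increments; reduction = 23 × €125 = €2,875, leaving €3,125.
Yuki (€470,551): Education Credit: income exceeds €352,600 by €117,951 → 59 increments × €125 = €7,375 ≥ base, so the credit is €0.
Difference: |€3,125 − €0| = €3,125.

€3,125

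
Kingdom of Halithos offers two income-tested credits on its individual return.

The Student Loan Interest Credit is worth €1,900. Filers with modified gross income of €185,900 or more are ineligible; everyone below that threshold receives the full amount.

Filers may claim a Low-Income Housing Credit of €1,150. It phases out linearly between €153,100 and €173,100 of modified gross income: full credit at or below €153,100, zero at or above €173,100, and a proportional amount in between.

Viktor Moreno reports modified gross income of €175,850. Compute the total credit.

€1,900

Student Loan Interest Credit: €175,850 is below the €185,900 cutoff, so the full €1,900 applies.
Low-Income Housing Credit: €175,850 is at or above €173,100, so the credit is €0.
Total: €1,900 + €0 = €1,900.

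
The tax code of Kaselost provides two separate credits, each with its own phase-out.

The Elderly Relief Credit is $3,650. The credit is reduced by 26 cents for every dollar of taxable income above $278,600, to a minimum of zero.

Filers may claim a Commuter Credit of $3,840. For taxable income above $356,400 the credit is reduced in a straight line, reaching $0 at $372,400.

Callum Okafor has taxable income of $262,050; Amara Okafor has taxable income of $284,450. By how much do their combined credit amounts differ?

$1,521

Callum ($262,050): Elderly Relief Credit: $262,050 is at or below the $278,600 threshold, so the full $3,650 applies. Commuter Credit: $262,050 is at or below the $356,400 threshold, so the full $3,840 applies. total $3,650 + $3,840 = $7,490
Amara ($284,450): Elderly Relief Credit: 26% of the $5,850 excess over $278,600 is $1,521; credit = $3,650 − $1,521 = $2,129. Commuter Credit: $284,450 is at or below the $356,400 threshold, so the full $3,840 applies. total $2,129 + $3,840 = $5,969
Difference: |$7,490 − $5,969| = $1,521.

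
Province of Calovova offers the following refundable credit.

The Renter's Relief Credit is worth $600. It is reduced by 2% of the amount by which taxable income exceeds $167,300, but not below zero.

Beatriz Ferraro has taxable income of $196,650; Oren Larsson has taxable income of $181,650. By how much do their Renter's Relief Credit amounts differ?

$300

Beatriz ($196,650): Renter's Relief Credit: 2% of the $29,350 excess over $167,300 is $587; credit = $600 − $587 = $13.
Oren ($181,650): Renter's Relief Credit: 2% of the $14,350 excess over $167,300 is $287; credit = $600 − $287 = $313.
Difference: |$13 − $313| = $300.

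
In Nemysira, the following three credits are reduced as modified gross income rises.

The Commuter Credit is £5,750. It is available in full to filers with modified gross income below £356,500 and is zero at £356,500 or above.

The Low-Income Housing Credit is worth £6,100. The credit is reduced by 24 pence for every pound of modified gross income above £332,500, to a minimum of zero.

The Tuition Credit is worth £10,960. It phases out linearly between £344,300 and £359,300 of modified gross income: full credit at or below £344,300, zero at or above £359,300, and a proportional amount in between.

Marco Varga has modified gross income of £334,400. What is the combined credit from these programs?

£22,354

Commuter Credit: £334,400 is below the £356,500 cutoff, so the full £5,750 applies.
Low-Income Housing Credit: 24% of the £1,900 excess over £332,500 is £456; credit = £6,100 − £456 = £5,644.
Tuition Credit: £334,400 is at or below the £344,300 threshold, so the full £10,960 applies.
Total: £5,750 + £5,644 + £10,960 = £22,354.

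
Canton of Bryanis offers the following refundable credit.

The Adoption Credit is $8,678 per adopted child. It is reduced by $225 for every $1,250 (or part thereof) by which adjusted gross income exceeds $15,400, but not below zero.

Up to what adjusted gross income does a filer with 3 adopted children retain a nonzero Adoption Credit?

Full credit = 3 × $8,678 = $26,034.
After 115 increments the reduction is 115 × $225 = $25,875, leaving $159; one more increment wipes it out. Increment 115 ends at excess 115 × $1,250 = $143,750, so the highest qualifying income is $15,400 + $143,750 = $159,150.

$159,150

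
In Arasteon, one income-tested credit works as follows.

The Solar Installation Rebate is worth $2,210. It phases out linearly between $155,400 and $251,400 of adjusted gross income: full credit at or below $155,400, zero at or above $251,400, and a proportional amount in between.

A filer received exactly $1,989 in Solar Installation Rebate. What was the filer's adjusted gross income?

$1,989 is 1,989/2,210 of the full $2,210, so 221/2,210 of the $96,000 range has been used: income = $155,400 + $96,000 × 221/2,210 = $165,000.

$165,000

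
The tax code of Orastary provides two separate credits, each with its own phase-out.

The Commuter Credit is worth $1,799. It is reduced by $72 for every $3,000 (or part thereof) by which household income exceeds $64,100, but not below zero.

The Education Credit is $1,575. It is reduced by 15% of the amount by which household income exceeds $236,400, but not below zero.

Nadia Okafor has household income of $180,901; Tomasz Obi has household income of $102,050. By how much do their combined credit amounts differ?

Nadia ($180,901): Commuter Credit: income exceeds $64,100 by $116,801 → 39 increments × $72 = $2,808 ≥ base, so the credit is $0. Education Credit: $180,901 is at or below the $236,400 threshold, so the full $1,575 applies. total $0 + $1,575 = $1,575
Tomasz ($102,050): Commuter Credit: income exceeds $64,100 by $37,950, which is 13 full-or-partial $3,000 increments; reduction = 13 × $72 = $936, leaving $863. Education Credit: $102,050 is at or below the $236,400 threshold, so the full $1,575 applies. total $863 + $1,575 = $2,438
Difference: |$1,575 − $2,438| = $863.

$863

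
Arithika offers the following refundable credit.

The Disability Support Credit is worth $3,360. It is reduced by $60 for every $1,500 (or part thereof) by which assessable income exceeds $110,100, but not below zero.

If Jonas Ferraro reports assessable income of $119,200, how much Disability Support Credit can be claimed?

$2,940

Disability Support Credit: income exceeds $110,100 by $9,100, which is 7 full-or-partial $1,500 increments; reduction = 7 × $60 = $420, leaving $2,940.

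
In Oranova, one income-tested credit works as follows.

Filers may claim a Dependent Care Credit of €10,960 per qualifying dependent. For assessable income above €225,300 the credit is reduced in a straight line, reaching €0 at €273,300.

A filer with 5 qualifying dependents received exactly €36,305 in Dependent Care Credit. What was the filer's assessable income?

Full credit = 5 × €10,960 = €54,800.
€36,305 is 36,305/54,800 of the full €54,800, so 18,495/54,800 of the €48,000 range has been used: income = €225,300 + €48,000 × 18,495/54,800 = €241,500.

€241,500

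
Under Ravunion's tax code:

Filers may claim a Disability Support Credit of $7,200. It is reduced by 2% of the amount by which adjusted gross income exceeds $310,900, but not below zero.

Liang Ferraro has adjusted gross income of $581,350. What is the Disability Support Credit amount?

$1,791

Disability Support Credit: 2% of the $270,450 excess over $310,900 is $5,409; credit = $7,200 − $5,409 = $1,791.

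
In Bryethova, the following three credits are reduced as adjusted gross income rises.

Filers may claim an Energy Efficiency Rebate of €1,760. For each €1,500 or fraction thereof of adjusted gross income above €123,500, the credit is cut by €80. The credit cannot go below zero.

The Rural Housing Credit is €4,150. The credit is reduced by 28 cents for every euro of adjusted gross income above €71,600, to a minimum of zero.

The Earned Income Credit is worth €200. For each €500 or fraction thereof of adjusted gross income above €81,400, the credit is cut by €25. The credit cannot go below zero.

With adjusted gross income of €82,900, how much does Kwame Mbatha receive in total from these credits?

Energy Efficiency Rebate: €82,900 is at or below the €123,500 threshold, so the full €1,760 applies.
Rural Housing Credit: 28% of the €11,300 excess over €71,600 is €3,164; credit = €4,150 − €3,164 = €986.
Earned Income Credit: income exceeds €81,400 by €1,500, which is 3 full-or-partial €500 increments; reduction = 3 × €25 = €75, leaving €125.
Total: €1,760 + €986 + €125 = €2,871.

€2,871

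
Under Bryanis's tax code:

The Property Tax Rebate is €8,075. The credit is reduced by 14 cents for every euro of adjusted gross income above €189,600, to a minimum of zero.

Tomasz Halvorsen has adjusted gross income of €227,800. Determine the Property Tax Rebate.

Property Tax Rebate: 14% of the €38,200 excess over €189,600 is €5,348; credit = €8,075 − €5,348 = €2,727.

€2,727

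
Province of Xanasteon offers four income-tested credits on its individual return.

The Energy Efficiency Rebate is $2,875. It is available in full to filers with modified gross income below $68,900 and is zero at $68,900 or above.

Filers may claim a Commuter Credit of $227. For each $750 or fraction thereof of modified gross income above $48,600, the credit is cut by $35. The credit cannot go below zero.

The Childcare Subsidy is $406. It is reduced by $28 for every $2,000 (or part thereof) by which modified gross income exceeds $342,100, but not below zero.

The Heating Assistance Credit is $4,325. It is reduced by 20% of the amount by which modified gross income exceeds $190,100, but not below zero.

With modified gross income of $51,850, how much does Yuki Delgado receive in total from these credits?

$7,658

Energy Efficiency Rebate: $51,850 is below the $68,900 cutoff, so the full $2,875 applies.
Commuter Credit: income exceeds $48,600 by $3,250, which is 5 full-or-partial $750 increments; reduction = 5 × $35 = $175, leaving $52.
Childcare Subsidy: $51,850 is at or below the $342,100 threshold, so the full $406 applies.
Heating Assistance Credit: $51,850 is at or below the $190,100 threshold, so the full $4,325 applies.
Total: $2,875 + $52 + $406 + $4,325 = $7,658.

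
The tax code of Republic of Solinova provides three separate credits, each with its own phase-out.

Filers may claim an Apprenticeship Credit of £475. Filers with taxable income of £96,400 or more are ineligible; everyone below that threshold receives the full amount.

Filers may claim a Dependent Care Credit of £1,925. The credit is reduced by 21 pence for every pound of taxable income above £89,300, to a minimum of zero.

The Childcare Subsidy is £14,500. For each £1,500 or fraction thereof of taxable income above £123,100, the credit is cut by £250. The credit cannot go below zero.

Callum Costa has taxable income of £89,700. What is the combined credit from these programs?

£16,816

Apprenticeship Credit: £89,700 is below the £96,400 cutoff, so the full £475 applies.
Dependent Care Credit: 21% of the £400 excess over £89,300 is £84; credit = £1,925 − £84 = £1,841.
Childcare Subsidy: £89,700 is at or below the £123,100 threshold, so the full £14,500 applies.
Total: £475 + £1,841 + £14,500 = £16,816.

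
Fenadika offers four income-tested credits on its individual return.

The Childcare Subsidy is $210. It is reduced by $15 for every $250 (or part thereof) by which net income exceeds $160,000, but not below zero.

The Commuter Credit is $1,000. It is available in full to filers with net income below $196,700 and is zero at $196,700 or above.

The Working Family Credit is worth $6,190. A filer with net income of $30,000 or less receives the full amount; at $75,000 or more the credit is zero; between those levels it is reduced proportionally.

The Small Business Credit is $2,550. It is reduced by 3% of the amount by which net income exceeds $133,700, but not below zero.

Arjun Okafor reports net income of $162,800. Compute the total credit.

$2,707

Childcare Subsidy: income exceeds $160,000 by $2,800, which is 12 full-or-partial $250 increments; reduction = 12 × $15 = $180, leaving $30.
Commuter Credit: $162,800 is below the $196,700 cutoff, so the full $1,000 applies.
Working Family Credit: $162,800 is at or above $75,000, so the credit is $0.
Small Business Credit: 3% of the $29,100 excess over $133,700 is $873; credit = $2,550 − $873 = $1,677.
Total: $30 + $1,000 + $0 + $1,677 = $2,707.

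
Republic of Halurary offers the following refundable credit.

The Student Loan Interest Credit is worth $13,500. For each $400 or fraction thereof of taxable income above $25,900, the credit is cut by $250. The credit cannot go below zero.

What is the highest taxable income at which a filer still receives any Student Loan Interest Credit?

$47,100

After 53 increments the reduction is 53 × $250 = $13,250, leaving $250; one more increment wipes it out. Increment 53 ends at excess 53 × $400 = $21,200, so the highest qualifying income is $25,900 + $21,200 = $47,100.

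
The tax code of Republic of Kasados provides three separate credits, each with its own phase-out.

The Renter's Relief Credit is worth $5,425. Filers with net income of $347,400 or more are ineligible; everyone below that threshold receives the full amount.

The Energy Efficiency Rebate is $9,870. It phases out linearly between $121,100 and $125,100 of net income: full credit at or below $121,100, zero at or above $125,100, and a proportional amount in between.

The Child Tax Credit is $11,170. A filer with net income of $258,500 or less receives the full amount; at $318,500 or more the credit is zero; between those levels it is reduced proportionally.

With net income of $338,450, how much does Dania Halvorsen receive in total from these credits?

Renter's Relief Credit: $338,450 is below the $347,400 cutoff, so the full $5,425 applies.
Energy Efficiency Rebate: $338,450 is at or above $125,100, so the credit is $0.
Child Tax Credit: $338,450 is at or above $318,500, so the credit is $0.
Total: $5,425 + $0 + $0 = $5,425.

$5,425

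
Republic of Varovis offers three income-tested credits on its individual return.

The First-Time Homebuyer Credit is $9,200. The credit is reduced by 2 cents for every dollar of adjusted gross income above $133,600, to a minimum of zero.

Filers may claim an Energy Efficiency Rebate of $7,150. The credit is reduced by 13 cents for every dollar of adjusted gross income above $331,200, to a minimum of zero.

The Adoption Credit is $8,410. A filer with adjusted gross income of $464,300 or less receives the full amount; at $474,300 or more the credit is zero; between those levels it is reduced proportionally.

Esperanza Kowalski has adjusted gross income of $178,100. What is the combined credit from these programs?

First-Time Homebuyer Credit: 2% of the $44,500 excess over $133,600 is $890; credit = $9,200 − $890 = $8,310.
Energy Efficiency Rebate: $178,100 is at or below the $331,200 threshold, so the full $7,150 applies.
Adoption Credit: $178,100 is at or below the $464,300 threshold, so the full $8,410 applies.
Total: $8,310 + $7,150 + $8,410 = $23,870.

$23,870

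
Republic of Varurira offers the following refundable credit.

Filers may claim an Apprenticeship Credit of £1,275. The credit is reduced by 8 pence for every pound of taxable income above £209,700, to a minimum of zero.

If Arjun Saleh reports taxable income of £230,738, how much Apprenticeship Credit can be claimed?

£0

Apprenticeship Credit: 8% of the £21,038 excess over £209,700 is £1,683.04 ≥ base, so the credit is £0.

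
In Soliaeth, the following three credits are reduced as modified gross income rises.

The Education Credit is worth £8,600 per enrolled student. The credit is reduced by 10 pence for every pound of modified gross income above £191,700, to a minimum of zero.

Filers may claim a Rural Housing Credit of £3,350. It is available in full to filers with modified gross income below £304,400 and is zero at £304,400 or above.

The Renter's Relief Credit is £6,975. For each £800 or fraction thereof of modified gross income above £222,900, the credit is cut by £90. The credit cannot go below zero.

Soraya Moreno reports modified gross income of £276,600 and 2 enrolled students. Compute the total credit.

Education Credit: base = 2 × £8,600 = £17,200. 10% of the £84,900 excess over £191,700 is £8,490; credit = £17,200 − £8,490 = £8,710.
Rural Housing Credit: £276,600 is below the £304,400 cutoff, so the full £3,350 applies.
Renter's Relief Credit: income exceeds £222,900 by £53,700, which is 68 full-or-partial £800 increments; reduction = 68 × £90 = £6,120, leaving £855.
Total: £8,710 + £3,350 + £855 = £12,915.

£12,915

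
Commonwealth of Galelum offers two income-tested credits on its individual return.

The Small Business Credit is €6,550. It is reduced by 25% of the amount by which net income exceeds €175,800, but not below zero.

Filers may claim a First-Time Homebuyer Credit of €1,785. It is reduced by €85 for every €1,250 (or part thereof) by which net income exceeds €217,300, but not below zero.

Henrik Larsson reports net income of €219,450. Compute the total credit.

Small Business Credit: 25% of the €43,650 excess over €175,800 is €10,912.50 ≥ base, so the credit is €0.
First-Time Homebuyer Credit: income exceeds €217,300 by €2,150, which is 2 full-or-partial €1,250 increments; reduction = 2 × €85 = €170, leaving €1,615.
Total: €0 + €1,615 = €1,615.

€1,615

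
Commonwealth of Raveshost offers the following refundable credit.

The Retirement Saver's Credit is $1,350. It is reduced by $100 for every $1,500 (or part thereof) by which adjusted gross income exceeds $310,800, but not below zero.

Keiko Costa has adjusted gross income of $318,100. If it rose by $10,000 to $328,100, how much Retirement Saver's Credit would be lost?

At $318,100 — income exceeds $310,800 by $7,300, which is 5 full-or-partial $1,500 increments; reduction = 5 × $100 = $500, leaving $850.
At $328,100 — income exceeds $310,800 by $17,300, which is 12 full-or-partial $1,500 increments; reduction = 12 × $100 = $1,200, leaving $150.
Lost: $850 − $150 = $700.

$700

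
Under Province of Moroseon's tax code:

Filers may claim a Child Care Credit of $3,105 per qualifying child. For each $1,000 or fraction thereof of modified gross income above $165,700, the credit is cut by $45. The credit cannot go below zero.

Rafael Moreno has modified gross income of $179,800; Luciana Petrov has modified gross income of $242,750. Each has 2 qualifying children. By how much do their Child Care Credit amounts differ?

$2,835

Rafael ($179,800): Child Care Credit: base = 2 × $3,105 = $6,210. income exceeds $165,700 by $14,100, which is 15 full-or-partial $1,000 increments; reduction = 15 × $45 = $675, leaving $5,535.
Luciana ($242,750): Child Care Credit: base = 2 × $3,105 = $6,210. income exceeds $165,700 by $77,050, which is 78 full-or-partial $1,000 increments; reduction = 78 × $45 = $3,510, leaving $2,700.
Difference: |$5,535 − $2,700| = $2,835.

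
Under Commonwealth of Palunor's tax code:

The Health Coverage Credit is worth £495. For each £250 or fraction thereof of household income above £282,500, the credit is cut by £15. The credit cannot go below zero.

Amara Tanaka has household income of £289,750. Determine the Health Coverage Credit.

£60

Health Coverage Credit: income exceeds £282,500 by £7,250, which is 29 full-or-partial £250 increments; reduction = 29 × £15 = £435, leaving £60.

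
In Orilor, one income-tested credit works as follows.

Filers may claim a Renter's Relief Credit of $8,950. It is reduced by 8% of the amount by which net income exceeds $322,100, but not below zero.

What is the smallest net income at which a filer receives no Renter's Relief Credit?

$433,975

The credit falls by 8% of each dollar above $322,100, so it reaches zero when the excess is $8,950 / 8% = $111,875: income = $322,100 + $111,875 = $433,975.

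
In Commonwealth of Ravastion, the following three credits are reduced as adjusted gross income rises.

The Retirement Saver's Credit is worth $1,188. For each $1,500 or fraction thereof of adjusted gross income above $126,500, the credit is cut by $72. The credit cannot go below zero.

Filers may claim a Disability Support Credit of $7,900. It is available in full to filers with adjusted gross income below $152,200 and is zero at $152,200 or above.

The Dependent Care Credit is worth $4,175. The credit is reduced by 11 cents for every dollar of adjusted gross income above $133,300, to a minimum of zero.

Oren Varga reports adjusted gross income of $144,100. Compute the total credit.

$11,211

Retirement Saver's Credit: income exceeds $126,500 by $17,600, which is 12 full-or-partial $1,500 increments; reduction = 12 × $72 = $864, leaving $324.
Disability Support Credit: $144,100 is below the $152,200 cutoff, so the full $7,900 applies.
Dependent Care Credit: 11% of the $10,800 excess over $133,300 is $1,188; credit = $4,175 − $1,188 = $2,987.
Total: $324 + $7,900 + $2,987 = $11,211.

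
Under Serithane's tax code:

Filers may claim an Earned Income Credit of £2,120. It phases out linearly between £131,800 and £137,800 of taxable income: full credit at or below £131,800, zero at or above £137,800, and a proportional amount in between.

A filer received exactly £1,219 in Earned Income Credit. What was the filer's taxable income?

£134,350

£1,219 is 1,219/2,120 of the full £2,120, so 901/2,120 of the £6,000 range has been used: income = £131,800 + £6,000 × 901/2,120 = £134,350.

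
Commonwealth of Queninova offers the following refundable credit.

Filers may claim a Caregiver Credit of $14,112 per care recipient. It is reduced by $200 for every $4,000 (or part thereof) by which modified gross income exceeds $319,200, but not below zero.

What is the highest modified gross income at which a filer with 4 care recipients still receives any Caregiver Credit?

Full credit = 4 × $14,112 = $56,448.
After 282 increments the reduction is 282 × $200 = $56,400, leaving $48; one more increment wipes it out. Increment 282 ends at excess 282 × $4,000 = $1,128,000, so the highest qualifying income is $319,200 + $1,128,000 = $1,447,200.

$1,447,200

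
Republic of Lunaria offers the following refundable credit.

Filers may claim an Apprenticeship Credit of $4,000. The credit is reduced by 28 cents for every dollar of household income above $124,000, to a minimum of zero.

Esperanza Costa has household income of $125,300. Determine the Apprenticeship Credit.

$3,636

Apprenticeship Credit: 28% of the $1,300 excess over $124,000 is $364; credit = $4,000 − $364 = $3,636.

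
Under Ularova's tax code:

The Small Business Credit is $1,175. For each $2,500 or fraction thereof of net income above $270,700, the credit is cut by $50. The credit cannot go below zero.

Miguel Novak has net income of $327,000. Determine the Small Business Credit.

$25

Small Business Credit: income exceeds $270,700 by $56,300, which is 23 full-or-partial $2,500 increments; reduction = 23 × $50 = $1,150, leaving $25.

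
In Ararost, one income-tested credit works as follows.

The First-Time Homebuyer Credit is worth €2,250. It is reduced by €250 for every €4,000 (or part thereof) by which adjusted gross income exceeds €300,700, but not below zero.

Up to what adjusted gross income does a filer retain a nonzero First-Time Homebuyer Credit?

€332,700

After 8 increments the reduction is 8 × €250 = €2,000, leaving €250; one more increment wipes it out. Increment 8 ends at excess 8 × €4,000 = €32,000, so the highest qualifying income is €300,700 + €32,000 = €332,700.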